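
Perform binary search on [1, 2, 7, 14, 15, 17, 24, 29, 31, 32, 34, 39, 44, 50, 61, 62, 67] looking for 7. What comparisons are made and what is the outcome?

Binary search for 7 in [1, 2, 7, 14, 15, 17, 24, 29, 31, 32, 34, 39, 44, 50, 61, 62, 67]:

lo=0, hi=16, mid=8, arr[mid]=31 -> 31 > 7, search left half
lo=0, hi=7, mid=3, arr[mid]=14 -> 14 > 7, search left half
lo=0, hi=2, mid=1, arr[mid]=2 -> 2 < 7, search right half
lo=2, hi=2, mid=2, arr[mid]=7 -> Found target at index 2!

Binary search finds 7 at index 2 after 4 comparisons. The search repeatedly halves the search space by comparing with the middle element.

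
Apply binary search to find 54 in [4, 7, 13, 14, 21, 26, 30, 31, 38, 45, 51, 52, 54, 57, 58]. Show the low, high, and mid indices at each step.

Binary search for 54 in [4, 7, 13, 14, 21, 26, 30, 31, 38, 45, 51, 52, 54, 57, 58]:

lo=0, hi=14, mid=7, arr[mid]=31 -> 31 < 54, search right half
lo=8, hi=14, mid=11, arr[mid]=52 -> 52 < 54, search right half
lo=12, hi=14, mid=13, arr[mid]=57 -> 57 > 54, search left half
lo=12, hi=12, mid=12, arr[mid]=54 -> Found target at index 12!

Binary search finds 54 at index 12 after 4 comparisons. The search repeatedly halves the search space by comparing with the middle element.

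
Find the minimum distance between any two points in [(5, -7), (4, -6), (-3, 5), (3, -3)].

Computing all pairwise distances among 4 points:

d((5, -7), (4, -6)) = 1.4142 <-- minimum
d((5, -7), (-3, 5)) = 14.4222
d((5, -7), (3, -3)) = 4.4721
d((4, -6), (-3, 5)) = 13.0384
d((4, -6), (3, -3)) = 3.1623
d((-3, 5), (3, -3)) = 10.0

Closest pair: (5, -7) and (4, -6) with distance 1.4142

The closest pair is (5, -7) and (4, -6) with Euclidean distance 1.4142. For 4 points, brute-force pairwise comparison is shown above. For large n, the divide-and-conquer algorithm (sort by x, recurse on halves, check the dividing strip) achieves O(n log n).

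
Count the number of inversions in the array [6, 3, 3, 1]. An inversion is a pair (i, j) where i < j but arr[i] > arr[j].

Finding inversions in [6, 3, 3, 1]:

(0, 1): arr[0]=6 > arr[1]=3
(0, 2): arr[0]=6 > arr[2]=3
(0, 3): arr[0]=6 > arr[3]=1
(1, 3): arr[1]=3 > arr[3]=1
(2, 3): arr[2]=3 > arr[3]=1

Total inversions: 5

The array has 5 inversion(s): (0,1), (0,2), (0,3), (1,3), (2,3). Each pair (i,j) satisfies i < j and arr[i] > arr[j].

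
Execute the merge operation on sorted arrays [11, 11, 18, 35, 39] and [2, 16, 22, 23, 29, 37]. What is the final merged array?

Merging process:

Compare 11 vs 2: take 2 from right. Merged: [2]
Compare 11 vs 16: take 11 from left. Merged: [2, 11]
Compare 11 vs 16: take 11 from left. Merged: [2, 11, 11]
Compare 18 vs 16: take 16 from right. Merged: [2, 11, 11, 16]
Compare 18 vs 22: take 18 from left. Merged: [2, 11, 11, 16, 18]
Compare 35 vs 22: take 22 from right. Merged: [2, 11, 11, 16, 18, 22]
Compare 35 vs 23: take 23 from right. Merged: [2, 11, 11, 16, 18, 22, 23]
Compare 35 vs 29: take 29 from right. Merged: [2, 11, 11, 16, 18, 22, 23, 29]
Compare 35 vs 37: take 35 from left. Merged: [2, 11, 11, 16, 18, 22, 23, 29, 35]
Compare 39 vs 37: take 37 from right. Merged: [2, 11, 11, 16, 18, 22, 23, 29, 35, 37]
Append remaining from left: [39]. Merged: [2, 11, 11, 16, 18, 22, 23, 29, 35, 37, 39]

Final merged array: [2, 11, 11, 16, 18, 22, 23, 29, 35, 37, 39]
Total comparisons: 10

The merged array is [2, 11, 11, 16, 18, 22, 23, 29, 35, 37, 39], requiring 10 comparisons. The merge step runs in O(n) time where n is the total number of elements.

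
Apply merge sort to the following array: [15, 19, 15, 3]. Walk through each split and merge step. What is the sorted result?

Merge sort trace:

Split: [15, 19, 15, 3] -> [15, 19] and [15, 3]
  Split: [15, 19] -> [15] and [19]
  Merge: [15] + [19] -> [15, 19]
  Split: [15, 3] -> [15] and [3]
  Merge: [15] + [3] -> [3, 15]
Merge: [15, 19] + [3, 15] -> [3, 15, 15, 19]

Final sorted array: [3, 15, 15, 19]

The merge sort proceeds by recursively splitting the array and merging sorted halves.
After all merges, the sorted array is [3, 15, 15, 19].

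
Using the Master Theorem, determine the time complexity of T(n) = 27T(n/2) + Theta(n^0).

Master Theorem for T(n) = 27T(n/2) + O(n^0):

a = 27, b = 2, c = 0
log_b(a) = log_2(27) = 4.7549

Case 1: c = 0 < log_2(27) = 4.7549
T(n) = O(n^(log_2 27))

For T(n) = 27T(n/2) + O(n^0): log_2(27) = 4.7549. This is Case 1 of the Master Theorem (c < log_b(a), work dominated by leaves), giving O(n^(log_2 27)).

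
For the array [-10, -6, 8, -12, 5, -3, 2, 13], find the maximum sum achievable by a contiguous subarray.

Using Kadane's algorithm on [-10, -6, 8, -12, 5, -3, 2, 13]:

Scanning through the array:
Position 1 (value -6): max_ending_here = -6, max_so_far = -6
Position 2 (value 8): max_ending_here = 8, max_so_far = 8
Position 3 (value -12): max_ending_here = -4, max_so_far = 8
Position 4 (value 5): max_ending_here = 5, max_so_far = 8
Position 5 (value -3): max_ending_here = 2, max_so_far = 8
Position 6 (value 2): max_ending_here = 4, max_so_far = 8
Position 7 (value 13): max_ending_here = 17, max_so_far = 17

Maximum subarray: [5, -3, 2, 13]
Maximum sum: 17

The maximum subarray is [5, -3, 2, 13] with sum 17. This subarray runs from index 4 to index 7.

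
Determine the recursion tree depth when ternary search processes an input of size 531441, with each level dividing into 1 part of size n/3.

For divide and conquer with division factor 3:

Problem sizes at each level:
Level 0: 531441
Level 1: 177147
Level 2: 59049
Level 3: 19683
Level 4: 6561
Level 5: 2187
Level 6: 729
Level 7: 243
Level 8: 81
Level 9: 27
Level 10: 9
Level 11: 3
Level 12: 1

The root is level 0 and the size-1 base case is level 12 (the tree spans levels 0 through 12, i.e. 13 levels counting the root), so the depth is the number of divisions: log_3(531441) = 12

The recursion tree depth is log_3(531441) = 12. At each level, the problem size is divided by 3, so it takes 12 divisions to reduce to a base case of size 1. The algorithm makes 1 recursive call at each level.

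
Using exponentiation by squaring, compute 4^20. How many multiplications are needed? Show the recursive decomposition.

Computing 4^20 by squaring (build up from 4^1; each line after the first costs one multiplication):

4^1 = 4
4^2 = (4^1)^2 = 4^2 = 16
4^4 = (4^2)^2 = 16^2 = 256
4^5 = 4 * 4^4 = 4 * 256 = 1024
4^10 = (4^5)^2 = 1024^2 = 1048576
4^20 = (4^10)^2 = 1048576^2 = 1099511627776

Result: 1099511627776
Multiplications needed: 5 (5 lines after 4^1)

4^20 = 1099511627776. Using exponentiation by squaring, this requires 5 multiplications. The key idea: if the exponent is even, square the half-power; if odd, multiply by the base once.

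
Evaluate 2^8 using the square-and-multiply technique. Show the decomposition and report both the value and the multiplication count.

Computing 2^8 by squaring (build up from 2^1; each line after the first costs one multiplication):

2^1 = 2
2^2 = (2^1)^2 = 2^2 = 4
2^4 = (2^2)^2 = 4^2 = 16
2^8 = (2^4)^2 = 16^2 = 256

Result: 256
Multiplications needed: 3 (3 lines after 2^1)

2^8 = 256. Using exponentiation by squaring, this requires 3 multiplications. The key idea: if the exponent is even, square the half-power; if odd, multiply by the base once.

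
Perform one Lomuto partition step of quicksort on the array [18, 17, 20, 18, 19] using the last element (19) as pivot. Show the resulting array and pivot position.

Lomuto partition with pivot = 19:

Initial array: [18, 17, 20, 18, 19]

arr[0]=18 <= 19: swap with position 0, array becomes [18, 17, 20, 18, 19]
arr[1]=17 <= 19: swap with position 1, array becomes [18, 17, 20, 18, 19]
arr[2]=20 > 19: no swap
arr[3]=18 <= 19: swap with position 2, array becomes [18, 17, 18, 20, 19]

Place pivot at position 3: [18, 17, 18, 19, 20]
Pivot position: 3

After partitioning with pivot 19, the array becomes [18, 17, 18, 19, 20]. The pivot is placed at index 3. All elements to the left of the pivot are <= 19, and all elements to the right are > 19.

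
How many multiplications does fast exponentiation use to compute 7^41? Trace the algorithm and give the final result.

Computing 7^41 by squaring (build up from 7^1; each line after the first costs one multiplication):

7^1 = 7
7^2 = (7^1)^2 = 7^2 = 49
7^4 = (7^2)^2 = 49^2 = 2401
7^5 = 7 * 7^4 = 7 * 2401 = 16807
7^10 = (7^5)^2 = 16807^2 = 282475249
7^20 = (7^10)^2 = 282475249^2 = 79792266297612001
7^40 = (7^20)^2 = 79792266297612001^2 = 6366805760909027985741435139224001
7^41 = 7 * 7^40 = 7 * 6366805760909027985741435139224001 = 44567640326363195900190045974568007

Result: 44567640326363195900190045974568007
Multiplications needed: 7 (7 lines after 7^1)

7^41 = 44567640326363195900190045974568007. Using exponentiation by squaring, this requires 7 multiplications. The key idea: if the exponent is even, square the half-power; if odd, multiply by the base once.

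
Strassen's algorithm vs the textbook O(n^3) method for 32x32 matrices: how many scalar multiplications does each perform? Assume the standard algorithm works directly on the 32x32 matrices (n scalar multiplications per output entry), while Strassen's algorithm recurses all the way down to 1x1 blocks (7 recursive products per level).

Matrix multiplication for 32x32 matrices:

Standard algorithm: 32^3 = 32768 multiplications
Strassen's algorithm: 7^(log2(32)) = 7^5 = 16807 multiplications
Savings: 32768 - 16807 = 15961 multiplications

Standard: 32768 multiplications (32^3). Strassen: 16807 multiplications (7^5). Strassen reduces 8 recursive multiplications to 7 at each level.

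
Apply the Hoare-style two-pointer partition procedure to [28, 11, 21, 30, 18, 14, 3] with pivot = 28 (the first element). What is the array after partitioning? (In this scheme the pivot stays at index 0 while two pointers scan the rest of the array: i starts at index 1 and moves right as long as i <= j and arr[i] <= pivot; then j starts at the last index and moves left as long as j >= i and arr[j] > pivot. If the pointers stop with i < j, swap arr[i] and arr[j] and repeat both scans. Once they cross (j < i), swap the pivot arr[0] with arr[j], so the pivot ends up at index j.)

Hoare-style two-pointer partition with pivot = 28:

Initial array: [28, 11, 21, 30, 18, 14, 3]

Pointers start at i = 1, j = 6.
i stops at index 3 (arr[3]=30 > 28), j stops at index 6 (arr[6]=3 <= 28): swap arr[3] and arr[6], array becomes [28, 11, 21, 3, 18, 14, 30]
i ends at 6, j ends at 5: the pointers have crossed (j < i), so scanning stops.

Swap pivot arr[0] with arr[5] to place pivot at position 5: [14, 11, 21, 3, 18, 28, 30]
Pivot position: 5

After partitioning with pivot 28, the array becomes [14, 11, 21, 3, 18, 28, 30]. The pivot is placed at index 5. All elements to the left of the pivot are <= 28, and all elements to the right are > 28.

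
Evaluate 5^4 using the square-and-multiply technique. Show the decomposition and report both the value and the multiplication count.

Computing 5^4 by squaring (build up from 5^1; each line after the first costs one multiplication):

5^1 = 5
5^2 = (5^1)^2 = 5^2 = 25
5^4 = (5^2)^2 = 25^2 = 625

Result: 625
Multiplications needed: 2 (2 lines after 5^1)

5^4 = 625. Using exponentiation by squaring, this requires 2 multiplications. The key idea: if the exponent is even, square the half-power; if odd, multiply by the base once.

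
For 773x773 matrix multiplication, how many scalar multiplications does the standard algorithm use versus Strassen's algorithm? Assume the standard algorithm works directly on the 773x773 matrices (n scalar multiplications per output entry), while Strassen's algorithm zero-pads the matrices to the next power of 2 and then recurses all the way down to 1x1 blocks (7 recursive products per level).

Matrix multiplication for 773x773 matrices:

Strassen's algorithm requires power-of-2 dimensions. Pad 773x773 to 1024x1024 (next power of 2).

Standard algorithm: 773^3 = 461889917 multiplications
Strassen's algorithm: 7^(log2(1024)) = 7^10 = 282475249 multiplications
Savings: 461889917 - 282475249 = 179414668 multiplications

Standard: 461889917 multiplications (773^3). Strassen: 282475249 multiplications (7^10, after padding to 1024x1024). Strassen reduces 8 recursive multiplications to 7 at each level.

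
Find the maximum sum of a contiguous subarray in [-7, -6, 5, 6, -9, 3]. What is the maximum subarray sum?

Using Kadane's algorithm on [-7, -6, 5, 6, -9, 3]:

Scanning through the array:
Position 1 (value -6): max_ending_here = -6, max_so_far = -6
Position 2 (value 5): max_ending_here = 5, max_so_far = 5
Position 3 (value 6): max_ending_here = 11, max_so_far = 11
Position 4 (value -9): max_ending_here = 2, max_so_far = 11
Position 5 (value 3): max_ending_here = 5, max_so_far = 11

Maximum subarray: [5, 6]
Maximum sum: 11

The maximum subarray is [5, 6] with sum 11. This subarray runs from index 2 to index 3.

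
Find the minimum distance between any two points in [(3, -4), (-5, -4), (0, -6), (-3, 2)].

Computing all pairwise distances among 4 points:

d((3, -4), (-5, -4)) = 8.0
d((3, -4), (0, -6)) = 3.6056 <-- minimum
d((3, -4), (-3, 2)) = 8.4853
d((-5, -4), (0, -6)) = 5.3852
d((-5, -4), (-3, 2)) = 6.3246
d((0, -6), (-3, 2)) = 8.544

Closest pair: (3, -4) and (0, -6) with distance 3.6056

The closest pair is (3, -4) and (0, -6) with Euclidean distance 3.6056. For 4 points, brute-force pairwise comparison is shown above. For large n, the divide-and-conquer algorithm (sort by x, recurse on halves, check the dividing strip) achieves O(n log n).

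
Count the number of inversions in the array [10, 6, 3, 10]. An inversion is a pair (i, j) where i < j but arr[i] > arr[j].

Finding inversions in [10, 6, 3, 10]:

(0, 1): arr[0]=10 > arr[1]=6
(0, 2): arr[0]=10 > arr[2]=3
(1, 2): arr[1]=6 > arr[2]=3

Total inversions: 3

The array has 3 inversion(s): (0,1), (0,2), (1,2). Each pair (i,j) satisfies i < j and arr[i] > arr[j].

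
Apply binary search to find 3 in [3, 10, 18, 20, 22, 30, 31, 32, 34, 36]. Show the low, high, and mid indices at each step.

Binary search for 3 in [3, 10, 18, 20, 22, 30, 31, 32, 34, 36]:

lo=0, hi=9, mid=4, arr[mid]=22 -> 22 > 3, search left half
lo=0, hi=3, mid=1, arr[mid]=10 -> 10 > 3, search left half
lo=0, hi=0, mid=0, arr[mid]=3 -> Found target at index 0!

Binary search finds 3 at index 0 after 3 comparisons. The search repeatedly halves the search space by comparing with the middle element.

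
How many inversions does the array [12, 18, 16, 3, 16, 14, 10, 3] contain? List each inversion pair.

Finding inversions in [12, 18, 16, 3, 16, 14, 10, 3]:

(0, 3): arr[0]=12 > arr[3]=3
(0, 6): arr[0]=12 > arr[6]=10
(0, 7): arr[0]=12 > arr[7]=3
(1, 2): arr[1]=18 > arr[2]=16
(1, 3): arr[1]=18 > arr[3]=3
(1, 4): arr[1]=18 > arr[4]=16
(1, 5): arr[1]=18 > arr[5]=14
(1, 6): arr[1]=18 > arr[6]=10
(1, 7): arr[1]=18 > arr[7]=3
(2, 3): arr[2]=16 > arr[3]=3
(2, 5): arr[2]=16 > arr[5]=14
(2, 6): arr[2]=16 > arr[6]=10
(2, 7): arr[2]=16 > arr[7]=3
(4, 5): arr[4]=16 > arr[5]=14
(4, 6): arr[4]=16 > arr[6]=10
(4, 7): arr[4]=16 > arr[7]=3
(5, 6): arr[5]=14 > arr[6]=10
(5, 7): arr[5]=14 > arr[7]=3
(6, 7): arr[6]=10 > arr[7]=3

Total inversions: 19

The array has 19 inversion(s): (0,3), (0,6), (0,7), (1,2), (1,3), (1,4), (1,5), (1,6), (1,7), (2,3), (2,5), (2,6), (2,7), (4,5), (4,6), (4,7), (5,6), (5,7), (6,7). Each pair (i,j) satisfies i < j and arr[i] > arr[j].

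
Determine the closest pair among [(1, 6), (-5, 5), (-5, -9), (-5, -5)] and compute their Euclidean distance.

Computing all pairwise distances among 4 points:

d((1, 6), (-5, 5)) = 6.0828
d((1, 6), (-5, -9)) = 16.1555
d((1, 6), (-5, -5)) = 12.53
d((-5, 5), (-5, -9)) = 14.0
d((-5, 5), (-5, -5)) = 10.0
d((-5, -9), (-5, -5)) = 4.0 <-- minimum

Closest pair: (-5, -9) and (-5, -5) with distance 4.0

The closest pair is (-5, -9) and (-5, -5) with Euclidean distance 4.0. For 4 points, brute-force pairwise comparison is shown above. For large n, the divide-and-conquer algorithm (sort by x, recurse on halves, check the dividing strip) achieves O(n log n).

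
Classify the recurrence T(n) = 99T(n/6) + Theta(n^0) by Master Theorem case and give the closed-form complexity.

Master Theorem for T(n) = 99T(n/6) + O(n^0):

a = 99, b = 6, c = 0
log_b(a) = log_6(99) = 2.5646

Case 1: c = 0 < log_6(99) = 2.5646
T(n) = O(n^(log_6 99))

For T(n) = 99T(n/6) + O(n^0): log_6(99) = 2.5646. This is Case 1 of the Master Theorem (c < log_b(a), work dominated by leaves), giving O(n^(log_6 99)).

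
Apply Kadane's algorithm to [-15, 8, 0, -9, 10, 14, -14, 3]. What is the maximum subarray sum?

Using Kadane's algorithm on [-15, 8, 0, -9, 10, 14, -14, 3]:

Scanning through the array:
Position 1 (value 8): max_ending_here = 8, max_so_far = 8
Position 2 (value 0): max_ending_here = 8, max_so_far = 8
Position 3 (value -9): max_ending_here = -1, max_so_far = 8
Position 4 (value 10): max_ending_here = 10, max_so_far = 10
Position 5 (value 14): max_ending_here = 24, max_so_far = 24
Position 6 (value -14): max_ending_here = 10, max_so_far = 24
Position 7 (value 3): max_ending_here = 13, max_so_far = 24

Maximum subarray: [10, 14]
Maximum sum: 24

The maximum subarray is [10, 14] with sum 24. This subarray runs from index 4 to index 5.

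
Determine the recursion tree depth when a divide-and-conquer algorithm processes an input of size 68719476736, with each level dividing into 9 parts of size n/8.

For divide and conquer with division factor 8:

Problem sizes at each level:
Level 0: 68719476736
Level 1: 8589934592
Level 2: 1073741824
Level 3: 134217728
Level 4: 16777216
Level 5: 2097152
Level 6: 262144
Level 7: 32768
Level 8: 4096
Level 9: 512
Level 10: 64
Level 11: 8
Level 12: 1

The root is level 0 and the size-1 base case is level 12 (the tree spans levels 0 through 12, i.e. 13 levels counting the root), so the depth is the number of divisions: log_8(68719476736) = 12

The recursion tree depth is log_8(68719476736) = 12. At each level, the problem size is divided by 8, so it takes 12 divisions to reduce to a base case of size 1. The algorithm makes 9 recursive calls at each level.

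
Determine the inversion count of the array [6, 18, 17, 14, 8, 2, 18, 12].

Finding inversions in [6, 18, 17, 14, 8, 2, 18, 12]:

(0, 5): arr[0]=6 > arr[5]=2
(1, 2): arr[1]=18 > arr[2]=17
(1, 3): arr[1]=18 > arr[3]=14
(1, 4): arr[1]=18 > arr[4]=8
(1, 5): arr[1]=18 > arr[5]=2
(1, 7): arr[1]=18 > arr[7]=12
(2, 3): arr[2]=17 > arr[3]=14
(2, 4): arr[2]=17 > arr[4]=8
(2, 5): arr[2]=17 > arr[5]=2
(2, 7): arr[2]=17 > arr[7]=12
(3, 4): arr[3]=14 > arr[4]=8
(3, 5): arr[3]=14 > arr[5]=2
(3, 7): arr[3]=14 > arr[7]=12
(4, 5): arr[4]=8 > arr[5]=2
(6, 7): arr[6]=18 > arr[7]=12

Total inversions: 15

The array has 15 inversion(s): (0,5), (1,2), (1,3), (1,4), (1,5), (1,7), (2,3), (2,4), (2,5), (2,7), (3,4), (3,5), (3,7), (4,5), (6,7). Each pair (i,j) satisfies i < j and arr[i] > arr[j].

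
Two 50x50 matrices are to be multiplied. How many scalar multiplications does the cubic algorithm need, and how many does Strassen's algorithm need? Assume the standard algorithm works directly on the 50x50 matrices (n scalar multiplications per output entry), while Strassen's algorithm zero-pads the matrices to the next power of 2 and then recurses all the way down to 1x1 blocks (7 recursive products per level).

Matrix multiplication for 50x50 matrices:

Strassen's algorithm requires power-of-2 dimensions. Pad 50x50 to 64x64 (next power of 2).

Standard algorithm: 50^3 = 125000 multiplications
Strassen's algorithm: 7^(log2(64)) = 7^6 = 117649 multiplications
Savings: 125000 - 117649 = 7351 multiplications

Standard: 125000 multiplications (50^3). Strassen: 117649 multiplications (7^6, after padding to 64x64). Strassen reduces 8 recursive multiplications to 7 at each level.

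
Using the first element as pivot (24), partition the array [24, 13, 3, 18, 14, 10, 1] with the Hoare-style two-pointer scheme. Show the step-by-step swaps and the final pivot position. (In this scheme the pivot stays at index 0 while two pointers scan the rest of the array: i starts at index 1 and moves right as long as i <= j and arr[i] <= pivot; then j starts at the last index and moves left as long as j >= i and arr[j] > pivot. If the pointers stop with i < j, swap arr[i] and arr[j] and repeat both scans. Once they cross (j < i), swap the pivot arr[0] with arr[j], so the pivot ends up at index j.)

Hoare-style two-pointer partition with pivot = 24:

Initial array: [24, 13, 3, 18, 14, 10, 1]

Pointers start at i = 1, j = 6.
i ends at 7, j ends at 6: the pointers have crossed (j < i), so scanning stops.

Swap pivot arr[0] with arr[6] to place pivot at position 6: [1, 13, 3, 18, 14, 10, 24]
Pivot position: 6

After partitioning with pivot 24, the array becomes [1, 13, 3, 18, 14, 10, 24]. The pivot is placed at index 6. All elements to the left of the pivot are <= 24, and all elements to the right are > 24.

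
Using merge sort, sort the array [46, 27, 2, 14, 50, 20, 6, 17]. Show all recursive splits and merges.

Merge sort trace:

Split: [46, 27, 2, 14, 50, 20, 6, 17] -> [46, 27, 2, 14] and [50, 20, 6, 17]
  Split: [46, 27, 2, 14] -> [46, 27] and [2, 14]
    Split: [46, 27] -> [46] and [27]
    Merge: [46] + [27] -> [27, 46]
    Split: [2, 14] -> [2] and [14]
    Merge: [2] + [14] -> [2, 14]
  Merge: [27, 46] + [2, 14] -> [2, 14, 27, 46]
  Split: [50, 20, 6, 17] -> [50, 20] and [6, 17]
    Split: [50, 20] -> [50] and [20]
    Merge: [50] + [20] -> [20, 50]
    Split: [6, 17] -> [6] and [17]
    Merge: [6] + [17] -> [6, 17]
  Merge: [20, 50] + [6, 17] -> [6, 17, 20, 50]
Merge: [2, 14, 27, 46] + [6, 17, 20, 50] -> [2, 6, 14, 17, 20, 27, 46, 50]

Final sorted array: [2, 6, 14, 17, 20, 27, 46, 50]

The merge sort proceeds by recursively splitting the array and merging sorted halves.
After all merges, the sorted array is [2, 6, 14, 17, 20, 27, 46, 50].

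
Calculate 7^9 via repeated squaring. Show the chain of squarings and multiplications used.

Computing 7^9 by squaring (build up from 7^1; each line after the first costs one multiplication):

7^1 = 7
7^2 = (7^1)^2 = 7^2 = 49
7^4 = (7^2)^2 = 49^2 = 2401
7^8 = (7^4)^2 = 2401^2 = 5764801
7^9 = 7 * 7^8 = 7 * 5764801 = 40353607

Result: 40353607
Multiplications needed: 4 (4 lines after 7^1)

7^9 = 40353607. Using exponentiation by squaring, this requires 4 multiplications. The key idea: if the exponent is even, square the half-power; if odd, multiply by the base once.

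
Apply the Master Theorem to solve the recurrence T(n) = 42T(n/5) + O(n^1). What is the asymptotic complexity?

Master Theorem for T(n) = 42T(n/5) + O(n^1):

a = 42, b = 5, c = 1
log_b(a) = log_5(42) = 2.3223

Case 1: c = 1 < log_5(42) = 2.3223
T(n) = O(n^(log_5 42))

For T(n) = 42T(n/5) + O(n^1): log_5(42) = 2.3223. This is Case 1 of the Master Theorem (c < log_b(a), work dominated by leaves), giving O(n^(log_5 42)).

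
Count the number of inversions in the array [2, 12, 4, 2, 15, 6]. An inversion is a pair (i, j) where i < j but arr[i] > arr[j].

Finding inversions in [2, 12, 4, 2, 15, 6]:

(1, 2): arr[1]=12 > arr[2]=4
(1, 3): arr[1]=12 > arr[3]=2
(1, 5): arr[1]=12 > arr[5]=6
(2, 3): arr[2]=4 > arr[3]=2
(4, 5): arr[4]=15 > arr[5]=6

Total inversions: 5

The array has 5 inversion(s): (1,2), (1,3), (1,5), (2,3), (4,5). Each pair (i,j) satisfies i < j and arr[i] > arr[j].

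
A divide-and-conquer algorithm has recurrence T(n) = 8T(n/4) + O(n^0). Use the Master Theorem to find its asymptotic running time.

Master Theorem for T(n) = 8T(n/4) + O(n^0):

a = 8, b = 4, c = 0
log_b(a) = log_4(8) = 1.5000

Case 1: c = 0 < log_4(8) = 1.5000
T(n) = O(n^(log_4 8))

For T(n) = 8T(n/4) + O(n^0): log_4(8) = 1.5000. This is Case 1 of the Master Theorem (c < log_b(a), work dominated by leaves), giving O(n^(log_4 8)).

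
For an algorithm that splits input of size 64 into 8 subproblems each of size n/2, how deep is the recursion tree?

For divide and conquer with division factor 2:

Problem sizes at each level:
Level 0: 64
Level 1: 32
Level 2: 16
Level 3: 8
Level 4: 4
Level 5: 2
Level 6: 1

The root is level 0 and the size-1 base case is level 6 (the tree spans levels 0 through 6, i.e. 7 levels counting the root), so the depth is the number of divisions: log_2(64) = 6

The recursion tree depth is log_2(64) = 6. At each level, the problem size is divided by 2, so it takes 6 divisions to reduce to a base case of size 1. The algorithm makes 8 recursive calls at each level.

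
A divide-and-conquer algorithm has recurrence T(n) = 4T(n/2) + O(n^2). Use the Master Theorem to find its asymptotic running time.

Master Theorem for T(n) = 4T(n/2) + O(n^2):

a = 4, b = 2, c = 2
log_b(a) = log_2(4) = 2.0000

Case 2: c = 2 = log_2(4) = 2.0000
T(n) = O(n^2 log n) = O(n^2 log n)

For T(n) = 4T(n/2) + O(n^2): log_2(4) = 2.0000. This is Case 2 of the Master Theorem (c = log_b(a), equal work at all levels), giving O(n^2 log n).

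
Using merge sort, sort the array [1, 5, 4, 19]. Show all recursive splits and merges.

Merge sort trace:

Split: [1, 5, 4, 19] -> [1, 5] and [4, 19]
  Split: [1, 5] -> [1] and [5]
  Merge: [1] + [5] -> [1, 5]
  Split: [4, 19] -> [4] and [19]
  Merge: [4] + [19] -> [4, 19]
Merge: [1, 5] + [4, 19] -> [1, 4, 5, 19]

Final sorted array: [1, 4, 5, 19]

The merge sort proceeds by recursively splitting the array and merging sorted halves.
After all merges, the sorted array is [1, 4, 5, 19].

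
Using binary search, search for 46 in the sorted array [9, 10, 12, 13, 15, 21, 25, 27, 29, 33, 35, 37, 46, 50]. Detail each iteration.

Binary search for 46 in [9, 10, 12, 13, 15, 21, 25, 27, 29, 33, 35, 37, 46, 50]:

lo=0, hi=13, mid=6, arr[mid]=25 -> 25 < 46, search right half
lo=7, hi=13, mid=10, arr[mid]=35 -> 35 < 46, search right half
lo=11, hi=13, mid=12, arr[mid]=46 -> Found target at index 12!

Binary search finds 46 at index 12 after 3 comparisons. The search repeatedly halves the search space by comparing with the middle element.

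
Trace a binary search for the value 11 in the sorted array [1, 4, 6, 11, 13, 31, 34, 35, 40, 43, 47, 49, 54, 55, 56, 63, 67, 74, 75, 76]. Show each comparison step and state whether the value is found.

Binary search for 11 in [1, 4, 6, 11, 13, 31, 34, 35, 40, 43, 47, 49, 54, 55, 56, 63, 67, 74, 75, 76]:

lo=0, hi=19, mid=9, arr[mid]=43 -> 43 > 11, search left half
lo=0, hi=8, mid=4, arr[mid]=13 -> 13 > 11, search left half
lo=0, hi=3, mid=1, arr[mid]=4 -> 4 < 11, search right half
lo=2, hi=3, mid=2, arr[mid]=6 -> 6 < 11, search right half
lo=3, hi=3, mid=3, arr[mid]=11 -> Found target at index 3!

Binary search finds 11 at index 3 after 5 comparisons. The search repeatedly halves the search space by comparing with the middle element.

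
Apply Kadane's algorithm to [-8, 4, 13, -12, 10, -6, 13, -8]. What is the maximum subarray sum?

Using Kadane's algorithm on [-8, 4, 13, -12, 10, -6, 13, -8]:

Scanning through the array:
Position 1 (value 4): max_ending_here = 4, max_so_far = 4
Position 2 (value 13): max_ending_here = 17, max_so_far = 17
Position 3 (value -12): max_ending_here = 5, max_so_far = 17
Position 4 (value 10): max_ending_here = 15, max_so_far = 17
Position 5 (value -6): max_ending_here = 9, max_so_far = 17
Position 6 (value 13): max_ending_here = 22, max_so_far = 22
Position 7 (value -8): max_ending_here = 14, max_so_far = 22

Maximum subarray: [4, 13, -12, 10, -6, 13]
Maximum sum: 22

The maximum subarray is [4, 13, -12, 10, -6, 13] with sum 22. This subarray runs from index 1 to index 6.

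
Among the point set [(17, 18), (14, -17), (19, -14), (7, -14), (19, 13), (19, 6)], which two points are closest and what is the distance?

Computing all pairwise distances among 6 points:

d((17, 18), (14, -17)) = 35.1283
d((17, 18), (19, -14)) = 32.0624
d((17, 18), (7, -14)) = 33.5261
d((17, 18), (19, 13)) = 5.3852 <-- minimum
d((17, 18), (19, 6)) = 12.1655
d((14, -17), (19, -14)) = 5.831
d((14, -17), (7, -14)) = 7.6158
d((14, -17), (19, 13)) = 30.4138
d((14, -17), (19, 6)) = 23.5372
d((19, -14), (7, -14)) = 12.0
d((19, -14), (19, 13)) = 27.0
d((19, -14), (19, 6)) = 20.0
d((7, -14), (19, 13)) = 29.5466
d((7, -14), (19, 6)) = 23.3238
d((19, 13), (19, 6)) = 7.0

Closest pair: (17, 18) and (19, 13) with distance 5.3852

The closest pair is (17, 18) and (19, 13) with Euclidean distance 5.3852. For 6 points, brute-force pairwise comparison is shown above. For large n, the divide-and-conquer algorithm (sort by x, recurse on halves, check the dividing strip) achieves O(n log n).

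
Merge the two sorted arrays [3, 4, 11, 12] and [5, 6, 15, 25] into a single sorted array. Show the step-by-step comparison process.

Merging process:

Compare 3 vs 5: take 3 from left. Merged: [3]
Compare 4 vs 5: take 4 from left. Merged: [3, 4]
Compare 11 vs 5: take 5 from right. Merged: [3, 4, 5]
Compare 11 vs 6: take 6 from right. Merged: [3, 4, 5, 6]
Compare 11 vs 15: take 11 from left. Merged: [3, 4, 5, 6, 11]
Compare 12 vs 15: take 12 from left. Merged: [3, 4, 5, 6, 11, 12]
Append remaining from right: [15, 25]. Merged: [3, 4, 5, 6, 11, 12, 15, 25]

Final merged array: [3, 4, 5, 6, 11, 12, 15, 25]
Total comparisons: 6

The merged array is [3, 4, 5, 6, 11, 12, 15, 25], requiring 6 comparisons. The merge step runs in O(n) time where n is the total number of elements.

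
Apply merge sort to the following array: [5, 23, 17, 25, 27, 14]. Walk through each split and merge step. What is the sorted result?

Merge sort trace:

Split: [5, 23, 17, 25, 27, 14] -> [5, 23, 17] and [25, 27, 14]
  Split: [5, 23, 17] -> [5] and [23, 17]
    Split: [23, 17] -> [23] and [17]
    Merge: [23] + [17] -> [17, 23]
  Merge: [5] + [17, 23] -> [5, 17, 23]
  Split: [25, 27, 14] -> [25] and [27, 14]
    Split: [27, 14] -> [27] and [14]
    Merge: [27] + [14] -> [14, 27]
  Merge: [25] + [14, 27] -> [14, 25, 27]
Merge: [5, 17, 23] + [14, 25, 27] -> [5, 14, 17, 23, 25, 27]

Final sorted array: [5, 14, 17, 23, 25, 27]

The merge sort proceeds by recursively splitting the array and merging sorted halves.
After all merges, the sorted array is [5, 14, 17, 23, 25, 27].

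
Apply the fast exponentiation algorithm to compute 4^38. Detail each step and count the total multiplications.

Computing 4^38 by squaring (build up from 4^1; each line after the first costs one multiplication):

4^1 = 4
4^2 = (4^1)^2 = 4^2 = 16
4^4 = (4^2)^2 = 16^2 = 256
4^8 = (4^4)^2 = 256^2 = 65536
4^9 = 4 * 4^8 = 4 * 65536 = 262144
4^18 = (4^9)^2 = 262144^2 = 68719476736
4^19 = 4 * 4^18 = 4 * 68719476736 = 274877906944
4^38 = (4^19)^2 = 274877906944^2 = 75557863725914323419136

Result: 75557863725914323419136
Multiplications needed: 7 (7 lines after 4^1)

4^38 = 75557863725914323419136. Using exponentiation by squaring, this requires 7 multiplications. The key idea: if the exponent is even, square the half-power; if odd, multiply by the base once.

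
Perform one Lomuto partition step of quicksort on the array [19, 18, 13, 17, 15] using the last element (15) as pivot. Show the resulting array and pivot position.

Lomuto partition with pivot = 15:

Initial array: [19, 18, 13, 17, 15]

arr[0]=19 > 15: no swap
arr[1]=18 > 15: no swap
arr[2]=13 <= 15: swap with position 0, array becomes [13, 18, 19, 17, 15]
arr[3]=17 > 15: no swap

Place pivot at position 1: [13, 15, 19, 17, 18]
Pivot position: 1

After partitioning with pivot 15, the array becomes [13, 15, 19, 17, 18]. The pivot is placed at index 1. All elements to the left of the pivot are <= 15, and all elements to the right are > 15.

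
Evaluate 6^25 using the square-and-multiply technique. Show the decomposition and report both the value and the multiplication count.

Computing 6^25 by squaring (build up from 6^1; each line after the first costs one multiplication):

6^1 = 6
6^2 = (6^1)^2 = 6^2 = 36
6^3 = 6 * 6^2 = 6 * 36 = 216
6^6 = (6^3)^2 = 216^2 = 46656
6^12 = (6^6)^2 = 46656^2 = 2176782336
6^24 = (6^12)^2 = 2176782336^2 = 4738381338321616896
6^25 = 6 * 6^24 = 6 * 4738381338321616896 = 28430288029929701376

Result: 28430288029929701376
Multiplications needed: 6 (6 lines after 6^1)

6^25 = 28430288029929701376. Using exponentiation by squaring, this requires 6 multiplications. The key idea: if the exponent is even, square the half-power; if odd, multiply by the base once.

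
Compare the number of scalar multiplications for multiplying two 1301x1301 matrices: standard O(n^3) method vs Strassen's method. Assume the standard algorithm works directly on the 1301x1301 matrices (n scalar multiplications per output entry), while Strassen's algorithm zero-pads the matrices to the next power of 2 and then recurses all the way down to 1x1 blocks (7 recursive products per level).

Matrix multiplication for 1301x1301 matrices:

Strassen's algorithm requires power-of-2 dimensions. Pad 1301x1301 to 2048x2048 (next power of 2).

Standard algorithm: 1301^3 = 2202073901 multiplications
Strassen's algorithm: 7^(log2(2048)) = 7^11 = 1977326743 multiplications
Savings: 2202073901 - 1977326743 = 224747158 multiplications

Standard: 2202073901 multiplications (1301^3). Strassen: 1977326743 multiplications (7^11, after padding to 2048x2048). Strassen reduces 8 recursive multiplications to 7 at each level.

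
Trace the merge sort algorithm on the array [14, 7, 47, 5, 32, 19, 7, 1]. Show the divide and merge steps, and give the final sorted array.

Merge sort trace:

Split: [14, 7, 47, 5, 32, 19, 7, 1] -> [14, 7, 47, 5] and [32, 19, 7, 1]
  Split: [14, 7, 47, 5] -> [14, 7] and [47, 5]
    Split: [14, 7] -> [14] and [7]
    Merge: [14] + [7] -> [7, 14]
    Split: [47, 5] -> [47] and [5]
    Merge: [47] + [5] -> [5, 47]
  Merge: [7, 14] + [5, 47] -> [5, 7, 14, 47]
  Split: [32, 19, 7, 1] -> [32, 19] and [7, 1]
    Split: [32, 19] -> [32] and [19]
    Merge: [32] + [19] -> [19, 32]
    Split: [7, 1] -> [7] and [1]
    Merge: [7] + [1] -> [1, 7]
  Merge: [19, 32] + [1, 7] -> [1, 7, 19, 32]
Merge: [5, 7, 14, 47] + [1, 7, 19, 32] -> [1, 5, 7, 7, 14, 19, 32, 47]

Final sorted array: [1, 5, 7, 7, 14, 19, 32, 47]

The merge sort proceeds by recursively splitting the array and merging sorted halves.
After all merges, the sorted array is [1, 5, 7, 7, 14, 19, 32, 47].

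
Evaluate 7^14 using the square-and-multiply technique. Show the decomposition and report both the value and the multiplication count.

Computing 7^14 by squaring (build up from 7^1; each line after the first costs one multiplication):

7^1 = 7
7^2 = (7^1)^2 = 7^2 = 49
7^3 = 7 * 7^2 = 7 * 49 = 343
7^6 = (7^3)^2 = 343^2 = 117649
7^7 = 7 * 7^6 = 7 * 117649 = 823543
7^14 = (7^7)^2 = 823543^2 = 678223072849

Result: 678223072849
Multiplications needed: 5 (5 lines after 7^1)

7^14 = 678223072849. Using exponentiation by squaring, this requires 5 multiplications. The key idea: if the exponent is even, square the half-power; if odd, multiply by the base once.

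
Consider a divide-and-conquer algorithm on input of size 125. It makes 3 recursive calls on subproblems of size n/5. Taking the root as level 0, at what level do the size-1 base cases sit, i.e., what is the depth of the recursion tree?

For divide and conquer with division factor 5:

Problem sizes at each level:
Level 0: 125
Level 1: 25
Level 2: 5
Level 3: 1

The root is level 0 and the size-1 base case is level 3 (the tree spans levels 0 through 3, i.e. 4 levels counting the root), so the depth is the number of divisions: log_5(125) = 3

The recursion tree depth is log_5(125) = 3. At each level, the problem size is divided by 5, so it takes 3 divisions to reduce to a base case of size 1. The algorithm makes 3 recursive calls at each level.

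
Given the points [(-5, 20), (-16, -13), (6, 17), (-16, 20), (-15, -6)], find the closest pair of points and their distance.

Computing all pairwise distances among 5 points:

d((-5, 20), (-16, -13)) = 34.7851
d((-5, 20), (6, 17)) = 11.4018
d((-5, 20), (-16, 20)) = 11.0
d((-5, 20), (-15, -6)) = 27.8568
d((-16, -13), (6, 17)) = 37.2022
d((-16, -13), (-16, 20)) = 33.0
d((-16, -13), (-15, -6)) = 7.0711 <-- minimum
d((6, 17), (-16, 20)) = 22.2036
d((6, 17), (-15, -6)) = 31.1448
d((-16, 20), (-15, -6)) = 26.0192

Closest pair: (-16, -13) and (-15, -6) with distance 7.0711

The closest pair is (-16, -13) and (-15, -6) with Euclidean distance 7.0711. For 5 points, brute-force pairwise comparison is shown above. For large n, the divide-and-conquer algorithm (sort by x, recurse on halves, check the dividing strip) achieves O(n log n).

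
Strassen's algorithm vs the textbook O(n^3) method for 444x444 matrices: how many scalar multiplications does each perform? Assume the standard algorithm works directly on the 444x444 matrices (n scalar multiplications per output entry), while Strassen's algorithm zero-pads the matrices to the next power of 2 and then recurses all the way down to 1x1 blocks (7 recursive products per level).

Matrix multiplication for 444x444 matrices:

Strassen's algorithm requires power-of-2 dimensions. Pad 444x444 to 512x512 (next power of 2).

Standard algorithm: 444^3 = 87528384 multiplications
Strassen's algorithm: 7^(log2(512)) = 7^9 = 40353607 multiplications
Savings: 87528384 - 40353607 = 47174777 multiplications

Standard: 87528384 multiplications (444^3). Strassen: 40353607 multiplications (7^9, after padding to 512x512). Strassen reduces 8 recursive multiplications to 7 at each level.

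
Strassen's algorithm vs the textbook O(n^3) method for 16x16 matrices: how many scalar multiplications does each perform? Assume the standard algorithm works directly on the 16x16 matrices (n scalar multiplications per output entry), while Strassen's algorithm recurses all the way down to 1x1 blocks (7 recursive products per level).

Matrix multiplication for 16x16 matrices:

Standard algorithm: 16^3 = 4096 multiplications
Strassen's algorithm: 7^(log2(16)) = 7^4 = 2401 multiplications
Savings: 4096 - 2401 = 1695 multiplications

Standard: 4096 multiplications (16^3). Strassen: 2401 multiplications (7^4). Strassen reduces 8 recursive multiplications to 7 at each level.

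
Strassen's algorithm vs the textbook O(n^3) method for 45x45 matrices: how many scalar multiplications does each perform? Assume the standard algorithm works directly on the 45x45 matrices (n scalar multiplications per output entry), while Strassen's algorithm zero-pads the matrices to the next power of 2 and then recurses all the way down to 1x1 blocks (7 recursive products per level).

Matrix multiplication for 45x45 matrices:

Strassen's algorithm requires power-of-2 dimensions. Pad 45x45 to 64x64 (next power of 2).

Standard algorithm: 45^3 = 91125 multiplications
Strassen's algorithm: 7^(log2(64)) = 7^6 = 117649 multiplications
Difference: 91125 - 117649 = -26524 (Strassen uses MORE here due to padding overhead — for small or just-over-power-of-2 n, padding can outweigh the per-level savings)

Standard: 91125 multiplications (45^3). Strassen: 117649 multiplications (7^6, after padding to 64x64). Strassen reduces 8 recursive multiplications to 7 at each level.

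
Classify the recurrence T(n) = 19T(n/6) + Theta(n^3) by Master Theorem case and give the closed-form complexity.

Master Theorem for T(n) = 19T(n/6) + O(n^3):

a = 19, b = 6, c = 3
log_b(a) = log_6(19) = 1.6433

Case 3: c = 3 > log_6(19) = 1.6433
T(n) = O(n^3) = O(n^3)

For T(n) = 19T(n/6) + O(n^3): log_6(19) = 1.6433. This is Case 3 of the Master Theorem (c > log_b(a), work dominated by root), giving O(n^3).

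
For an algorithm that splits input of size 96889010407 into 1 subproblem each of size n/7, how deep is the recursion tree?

For divide and conquer with division factor 7:

Problem sizes at each level:
Level 0: 96889010407
Level 1: 13841287201
Level 2: 1977326743
Level 3: 282475249
Level 4: 40353607
Level 5: 5764801
Level 6: 823543
Level 7: 117649
Level 8: 16807
Level 9: 2401
Level 10: 343
Level 11: 49
Level 12: 7
Level 13: 1

The root is level 0 and the size-1 base case is level 13 (the tree spans levels 0 through 13, i.e. 14 levels counting the root), so the depth is the number of divisions: log_7(96889010407) = 13

The recursion tree depth is log_7(96889010407) = 13. At each level, the problem size is divided by 7, so it takes 13 divisions to reduce to a base case of size 1. The algorithm makes 1 recursive call at each level.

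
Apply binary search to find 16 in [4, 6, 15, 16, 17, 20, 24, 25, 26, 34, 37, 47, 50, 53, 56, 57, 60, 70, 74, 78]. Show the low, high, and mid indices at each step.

Binary search for 16 in [4, 6, 15, 16, 17, 20, 24, 25, 26, 34, 37, 47, 50, 53, 56, 57, 60, 70, 74, 78]:

lo=0, hi=19, mid=9, arr[mid]=34 -> 34 > 16, search left half
lo=0, hi=8, mid=4, arr[mid]=17 -> 17 > 16, search left half
lo=0, hi=3, mid=1, arr[mid]=6 -> 6 < 16, search right half
lo=2, hi=3, mid=2, arr[mid]=15 -> 15 < 16, search right half
lo=3, hi=3, mid=3, arr[mid]=16 -> Found target at index 3!

Binary search finds 16 at index 3 after 5 comparisons. The search repeatedly halves the search space by comparing with the middle element.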